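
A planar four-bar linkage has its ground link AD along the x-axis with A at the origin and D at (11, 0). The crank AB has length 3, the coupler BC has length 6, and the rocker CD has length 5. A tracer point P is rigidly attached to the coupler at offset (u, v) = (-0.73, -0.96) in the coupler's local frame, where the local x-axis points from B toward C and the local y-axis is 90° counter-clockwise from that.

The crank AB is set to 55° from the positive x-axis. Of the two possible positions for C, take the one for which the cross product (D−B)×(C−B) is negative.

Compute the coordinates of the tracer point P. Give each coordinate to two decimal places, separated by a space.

A=(0,0), D=(11.00,0)
B = A + 3.00·(cos55°, sin55°) = (1.7207, 2.4575)
|BD| = 9.5992
circle(B,6.00) ∩ circle(D,5.00): a=5.3725, h=2.6713
  candidates: C₊=(7.5981,3.6643) cross=25.642; C₋=(6.2304,-1.5002) cross=-25.642
  mode - wants cross < 0 → take C=(6.2304,-1.5002) (cross=-25.642)
ex = (C−B)/|BC| = (0.7516,-0.6596); ey = (0.6596,0.7516)
P = B + -0.73·ex + -0.96·ey = (0.5388,2.2174)

0.54 2.22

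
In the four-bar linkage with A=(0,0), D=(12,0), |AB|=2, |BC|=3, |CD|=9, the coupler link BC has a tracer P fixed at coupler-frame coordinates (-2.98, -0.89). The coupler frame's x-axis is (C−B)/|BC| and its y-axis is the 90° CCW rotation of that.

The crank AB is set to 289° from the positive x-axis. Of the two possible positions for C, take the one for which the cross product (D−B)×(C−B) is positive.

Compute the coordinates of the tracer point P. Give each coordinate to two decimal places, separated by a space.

A=(0,0), D=(12.00,0)
B = A + 2.00·(cos289°, sin289°) = (0.6511, -1.8910)
|BD| = 11.5053
circle(B,3.00) ∩ circle(D,9.00): a=2.6237, h=1.4547
  candidates: C₊=(3.0000,-0.0248) cross=16.737; C₋=(3.4782,-2.8948) cross=-16.737
  mode + wants cross > 0 → take C=(3.0000,-0.0248) (cross=16.737)
ex = (C−B)/|BC| = (0.7830,0.6221); ey = (-0.6221,0.7830)
P = B + -2.98·ex + -0.89·ey = (-1.1285,-4.4416)

-1.13 -4.44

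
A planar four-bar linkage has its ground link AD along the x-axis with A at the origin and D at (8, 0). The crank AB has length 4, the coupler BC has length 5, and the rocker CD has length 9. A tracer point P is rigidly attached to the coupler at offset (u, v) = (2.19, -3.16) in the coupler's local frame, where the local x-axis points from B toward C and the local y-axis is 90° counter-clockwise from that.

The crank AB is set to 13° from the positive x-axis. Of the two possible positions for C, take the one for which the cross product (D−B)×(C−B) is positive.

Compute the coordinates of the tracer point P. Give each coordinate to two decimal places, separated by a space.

4.01 4.74

A=(0,0), D=(8.00,0)
B = A + 4.00·(cos13°, sin13°) = (3.8975, 0.8998)
|BD| = 4.2000
circle(B,5.00) ∩ circle(D,9.00): a=-4.5666, h=2.0362
  candidates: C₊=(-0.1268,3.8671) cross=8.552; C₋=(-0.9993,-0.1108) cross=-8.552
  mode + wants cross > 0 → take C=(-0.1268,3.8671) (cross=8.552)
ex = (C−B)/|BC| = (-0.8049,0.5935); ey = (-0.5935,-0.8049)
P = B + 2.19·ex + -3.16·ey = (4.0102,4.7429)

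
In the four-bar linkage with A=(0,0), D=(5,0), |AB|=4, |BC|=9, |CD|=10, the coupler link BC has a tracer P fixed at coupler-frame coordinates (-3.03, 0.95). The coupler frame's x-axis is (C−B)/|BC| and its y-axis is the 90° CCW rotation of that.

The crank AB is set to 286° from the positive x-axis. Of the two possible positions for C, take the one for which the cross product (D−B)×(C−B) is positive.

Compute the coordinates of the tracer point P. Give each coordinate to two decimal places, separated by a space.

2.23 -6.81

A=(0,0), D=(5.00,0)
B = A + 4.00·(cos286°, sin286°) = (1.1025, -3.8450)
|BD| = 5.4749
circle(B,9.00) ∩ circle(D,10.00): a=1.0023, h=8.9440
  candidates: C₊=(-4.4654,3.2259) cross=48.968; C₋=(8.0975,-9.5082) cross=-48.968
  mode + wants cross > 0 → take C=(-4.4654,3.2259) (cross=48.968)
ex = (C−B)/|BC| = (-0.6187,0.7857); ey = (-0.7857,-0.6187)
P = B + -3.03·ex + 0.95·ey = (2.2307,-6.8133)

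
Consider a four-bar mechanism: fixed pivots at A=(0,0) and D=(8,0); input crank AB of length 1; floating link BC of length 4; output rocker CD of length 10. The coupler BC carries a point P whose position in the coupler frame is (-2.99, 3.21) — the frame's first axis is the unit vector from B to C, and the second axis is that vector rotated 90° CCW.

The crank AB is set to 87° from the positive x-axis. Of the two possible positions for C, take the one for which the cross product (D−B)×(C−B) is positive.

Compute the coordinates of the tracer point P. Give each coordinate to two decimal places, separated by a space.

A=(0,0), D=(8.00,0)
B = A + 1.00·(cos87°, sin87°) = (0.0523, 0.9986)
|BD| = 8.0102
circle(B,4.00) ∩ circle(D,10.00): a=-1.2383, h=3.8035
  candidates: C₊=(-0.7021,4.9268) cross=30.467; C₋=(-1.6505,-2.6208) cross=-30.467
  mode + wants cross > 0 → take C=(-0.7021,4.9268) (cross=30.467)
ex = (C−B)/|BC| = (-0.1886,0.9821); ey = (-0.9821,-0.1886)
P = B + -2.99·ex + 3.21·ey = (-2.5361,-2.5431)

-2.54 -2.54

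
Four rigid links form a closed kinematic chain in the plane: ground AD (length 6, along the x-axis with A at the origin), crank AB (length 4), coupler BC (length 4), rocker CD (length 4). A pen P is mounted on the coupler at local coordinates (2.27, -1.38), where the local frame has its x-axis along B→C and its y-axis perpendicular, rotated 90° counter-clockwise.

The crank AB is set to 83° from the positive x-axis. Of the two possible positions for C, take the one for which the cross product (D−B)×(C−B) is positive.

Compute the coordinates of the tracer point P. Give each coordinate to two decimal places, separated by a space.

A=(0,0), D=(6.00,0)
B = A + 4.00·(cos83°, sin83°) = (0.4875, 3.9702)
|BD| = 6.7934
circle(B,4.00) ∩ circle(D,4.00): a=3.3967, h=2.1124
  candidates: C₊=(4.4783,3.6992) cross=14.351; C₋=(2.0092,0.2709) cross=-14.351
  mode + wants cross > 0 → take C=(4.4783,3.6992) (cross=14.351)
ex = (C−B)/|BC| = (0.9977,-0.0677); ey = (0.0677,0.9977)
P = B + 2.27·ex + -1.38·ey = (2.6588,2.4396)

2.66 2.44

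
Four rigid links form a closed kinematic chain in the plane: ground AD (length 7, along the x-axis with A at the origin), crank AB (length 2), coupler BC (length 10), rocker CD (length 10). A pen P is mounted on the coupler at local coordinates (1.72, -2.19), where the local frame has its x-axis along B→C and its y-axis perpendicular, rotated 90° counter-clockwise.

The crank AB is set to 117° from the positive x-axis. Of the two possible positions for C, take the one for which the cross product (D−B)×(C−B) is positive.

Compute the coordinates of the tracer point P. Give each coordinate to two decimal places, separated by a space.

A=(0,0), D=(7.00,0)
B = A + 2.00·(cos117°, sin117°) = (-0.9080, 1.7820)
|BD| = 8.1063
circle(B,10.00) ∩ circle(D,10.00): a=4.0531, h=9.1418
  candidates: C₊=(5.0557,9.8092) cross=74.106; C₋=(1.0364,-8.0271) cross=-74.106
  mode + wants cross > 0 → take C=(5.0557,9.8092) (cross=74.106)
ex = (C−B)/|BC| = (0.5964,0.8027); ey = (-0.8027,0.5964)
P = B + 1.72·ex + -2.19·ey = (1.8757,1.8566)

1.88 1.86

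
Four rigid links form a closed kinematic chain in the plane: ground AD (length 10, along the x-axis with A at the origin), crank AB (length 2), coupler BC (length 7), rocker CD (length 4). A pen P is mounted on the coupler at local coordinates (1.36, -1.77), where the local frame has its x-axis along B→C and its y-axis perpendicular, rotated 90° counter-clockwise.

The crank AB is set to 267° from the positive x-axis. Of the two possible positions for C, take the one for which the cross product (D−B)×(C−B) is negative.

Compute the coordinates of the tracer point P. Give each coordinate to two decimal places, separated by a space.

1.12 -3.86

A=(0,0), D=(10.00,0)
B = A + 2.00·(cos267°, sin267°) = (-0.1047, -1.9973)
|BD| = 10.3002
circle(B,7.00) ∩ circle(D,4.00): a=6.7520, h=1.8468
  candidates: C₊=(6.1611,1.1237) cross=19.022; C₋=(6.8773,-2.4997) cross=-19.022
  mode - wants cross < 0 → take C=(6.8773,-2.4997) (cross=-19.022)
ex = (C−B)/|BC| = (0.9974,-0.0718); ey = (0.0718,0.9974)
P = B + 1.36·ex + -1.77·ey = (1.1248,-3.8603)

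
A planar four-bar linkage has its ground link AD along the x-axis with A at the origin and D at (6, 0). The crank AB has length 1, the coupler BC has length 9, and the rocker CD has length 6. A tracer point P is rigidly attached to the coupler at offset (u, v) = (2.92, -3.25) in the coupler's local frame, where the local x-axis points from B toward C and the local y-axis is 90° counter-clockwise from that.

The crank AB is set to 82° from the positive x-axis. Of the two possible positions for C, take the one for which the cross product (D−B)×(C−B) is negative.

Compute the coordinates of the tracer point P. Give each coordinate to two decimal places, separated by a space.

-0.54 -3.33

A=(0,0), D=(6.00,0)
B = A + 1.00·(cos82°, sin82°) = (0.1392, 0.9903)
|BD| = 5.9439
circle(B,9.00) ∩ circle(D,6.00): a=6.7573, h=5.9446
  candidates: C₊=(7.7925,5.7260) cross=35.334; C₋=(5.8117,-5.9970) cross=-35.334
  mode - wants cross < 0 → take C=(5.8117,-5.9970) (cross=-35.334)
ex = (C−B)/|BC| = (0.6303,-0.7764); ey = (0.7764,0.6303)
P = B + 2.92·ex + -3.25·ey = (-0.5436,-3.3251)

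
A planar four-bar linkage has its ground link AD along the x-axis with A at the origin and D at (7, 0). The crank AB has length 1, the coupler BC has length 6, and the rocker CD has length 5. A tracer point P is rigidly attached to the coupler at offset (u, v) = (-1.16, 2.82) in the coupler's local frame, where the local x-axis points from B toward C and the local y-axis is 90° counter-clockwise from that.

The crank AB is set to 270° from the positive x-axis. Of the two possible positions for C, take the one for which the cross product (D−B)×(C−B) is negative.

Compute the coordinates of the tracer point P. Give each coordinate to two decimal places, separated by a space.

A=(0,0), D=(7.00,0)
B = A + 1.00·(cos270°, sin270°) = (-0.0000, -1.0000)
|BD| = 7.0711
circle(B,6.00) ∩ circle(D,5.00): a=4.3134, h=4.1707
  candidates: C₊=(3.6802,3.7388) cross=29.492; C₋=(4.8598,-4.5188) cross=-29.492
  mode - wants cross < 0 → take C=(4.8598,-4.5188) (cross=-29.492)
ex = (C−B)/|BC| = (0.8100,-0.5865); ey = (0.5865,0.8100)
P = B + -1.16·ex + 2.82·ey = (0.7143,1.9644)

0.71 1.96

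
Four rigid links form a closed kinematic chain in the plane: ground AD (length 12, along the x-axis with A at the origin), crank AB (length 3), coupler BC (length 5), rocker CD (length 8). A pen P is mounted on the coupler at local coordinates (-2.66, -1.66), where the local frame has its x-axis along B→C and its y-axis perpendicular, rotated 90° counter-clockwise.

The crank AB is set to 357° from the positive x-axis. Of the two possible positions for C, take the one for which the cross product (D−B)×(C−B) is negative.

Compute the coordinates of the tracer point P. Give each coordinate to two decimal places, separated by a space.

A=(0,0), D=(12.00,0)
B = A + 3.00·(cos357°, sin357°) = (2.9959, -0.1570)
|BD| = 9.0055
circle(B,5.00) ∩ circle(D,8.00): a=2.3374, h=4.4200
  candidates: C₊=(5.2559,4.3031) cross=39.804; C₋=(5.4100,-4.5356) cross=-39.804
  mode - wants cross < 0 → take C=(5.4100,-4.5356) (cross=-39.804)
ex = (C−B)/|BC| = (0.4828,-0.8757); ey = (0.8757,0.4828)
P = B + -2.66·ex + -1.66·ey = (0.2579,1.3709)

0.26 1.37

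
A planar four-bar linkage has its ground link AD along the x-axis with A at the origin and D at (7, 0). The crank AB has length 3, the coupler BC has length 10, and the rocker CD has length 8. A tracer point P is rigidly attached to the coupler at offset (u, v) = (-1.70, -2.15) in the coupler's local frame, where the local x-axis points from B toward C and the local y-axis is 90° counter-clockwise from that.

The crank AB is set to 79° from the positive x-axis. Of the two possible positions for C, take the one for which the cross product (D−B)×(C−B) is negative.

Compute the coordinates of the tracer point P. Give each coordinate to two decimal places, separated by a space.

A=(0,0), D=(7.00,0)
B = A + 3.00·(cos79°, sin79°) = (0.5724, 2.9449)
|BD| = 7.0701
circle(B,10.00) ∩ circle(D,8.00): a=6.0810, h=7.9386
  candidates: C₊=(9.4074,7.6292) cross=56.127; C₋=(2.7941,-6.8052) cross=-56.127
  mode - wants cross < 0 → take C=(2.7941,-6.8052) (cross=-56.127)
ex = (C−B)/|BC| = (0.2222,-0.9750); ey = (0.9750,0.2222)
P = B + -1.70·ex + -2.15·ey = (-1.9015,4.1247)

-1.90 4.12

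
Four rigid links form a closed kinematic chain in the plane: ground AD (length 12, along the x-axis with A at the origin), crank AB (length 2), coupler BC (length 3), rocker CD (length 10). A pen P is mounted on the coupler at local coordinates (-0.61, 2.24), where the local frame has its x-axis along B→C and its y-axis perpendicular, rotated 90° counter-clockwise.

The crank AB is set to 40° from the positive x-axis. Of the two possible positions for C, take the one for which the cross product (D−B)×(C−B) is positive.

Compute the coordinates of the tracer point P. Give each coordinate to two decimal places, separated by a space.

A=(0,0), D=(12.00,0)
B = A + 2.00·(cos40°, sin40°) = (1.5321, 1.2856)
|BD| = 10.5466
circle(B,3.00) ∩ circle(D,10.00): a=0.9591, h=2.8426
  candidates: C₊=(2.8305,3.9900) cross=29.979; C₋=(2.1375,-1.6527) cross=-29.979
  mode + wants cross > 0 → take C=(2.8305,3.9900) (cross=29.979)
ex = (C−B)/|BC| = (0.4328,0.9015); ey = (-0.9015,0.4328)
P = B + -0.61·ex + 2.24·ey = (-0.7513,1.7052)

-0.75 1.71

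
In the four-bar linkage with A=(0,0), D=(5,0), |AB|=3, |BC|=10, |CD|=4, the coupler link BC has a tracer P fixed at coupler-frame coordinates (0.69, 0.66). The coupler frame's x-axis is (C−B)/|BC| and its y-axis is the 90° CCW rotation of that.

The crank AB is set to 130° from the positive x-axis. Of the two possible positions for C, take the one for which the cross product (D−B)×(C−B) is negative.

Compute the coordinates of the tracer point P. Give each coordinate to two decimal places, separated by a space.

-0.98 2.39

A=(0,0), D=(5.00,0)
B = A + 3.00·(cos130°, sin130°) = (-1.9284, 2.2981)
|BD| = 7.2996
circle(B,10.00) ∩ circle(D,4.00): a=9.4036, h=3.4019
  candidates: C₊=(8.0680,2.5665) cross=24.833; C₋=(5.9260,-3.8914) cross=-24.833
  mode - wants cross < 0 → take C=(5.9260,-3.8914) (cross=-24.833)
ex = (C−B)/|BC| = (0.7854,-0.6189); ey = (0.6189,0.7854)
P = B + 0.69·ex + 0.66·ey = (-0.9779,2.3894)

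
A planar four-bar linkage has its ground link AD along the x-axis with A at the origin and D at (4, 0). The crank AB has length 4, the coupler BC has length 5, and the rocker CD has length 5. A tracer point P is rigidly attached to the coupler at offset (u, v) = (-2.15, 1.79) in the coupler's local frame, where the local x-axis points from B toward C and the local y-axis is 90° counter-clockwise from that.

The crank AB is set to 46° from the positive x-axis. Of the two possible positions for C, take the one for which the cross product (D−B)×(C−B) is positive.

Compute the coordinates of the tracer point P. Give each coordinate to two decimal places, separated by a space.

A=(0,0), D=(4.00,0)
B = A + 4.00·(cos46°, sin46°) = (2.7786, 2.8774)
|BD| = 3.1258
circle(B,5.00) ∩ circle(D,5.00): a=1.5629, h=4.7494
  candidates: C₊=(7.7612,3.2944) cross=14.846; C₋=(-0.9826,-0.4171) cross=-14.846
  mode + wants cross > 0 → take C=(7.7612,3.2944) (cross=14.846)
ex = (C−B)/|BC| = (0.9965,0.0834); ey = (-0.0834,0.9965)
P = B + -2.15·ex + 1.79·ey = (0.4868,4.4818)

0.49 4.48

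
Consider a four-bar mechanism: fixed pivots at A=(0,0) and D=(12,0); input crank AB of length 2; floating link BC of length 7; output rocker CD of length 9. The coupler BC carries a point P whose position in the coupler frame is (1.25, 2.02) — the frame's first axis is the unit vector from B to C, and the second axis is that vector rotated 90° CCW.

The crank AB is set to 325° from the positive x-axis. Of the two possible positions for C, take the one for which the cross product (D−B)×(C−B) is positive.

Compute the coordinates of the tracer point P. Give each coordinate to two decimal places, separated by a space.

A=(0,0), D=(12.00,0)
B = A + 2.00·(cos325°, sin325°) = (1.6383, -1.1472)
|BD| = 10.4250
circle(B,7.00) ∩ circle(D,9.00): a=3.6777, h=5.9560
  candidates: C₊=(4.6383,5.1774) cross=62.092; C₋=(5.9491,-6.6623) cross=-62.092
  mode + wants cross > 0 → take C=(4.6383,5.1774) (cross=62.092)
ex = (C−B)/|BC| = (0.4286,0.9035); ey = (-0.9035,0.4286)
P = B + 1.25·ex + 2.02·ey = (0.3489,0.8479)

0.35 0.85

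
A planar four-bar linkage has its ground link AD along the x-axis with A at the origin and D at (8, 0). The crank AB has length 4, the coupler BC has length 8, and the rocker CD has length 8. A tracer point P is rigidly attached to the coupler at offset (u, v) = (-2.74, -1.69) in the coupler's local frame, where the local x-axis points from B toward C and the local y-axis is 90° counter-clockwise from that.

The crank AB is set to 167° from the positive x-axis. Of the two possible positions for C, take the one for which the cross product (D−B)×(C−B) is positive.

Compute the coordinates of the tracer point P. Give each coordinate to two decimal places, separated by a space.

A=(0,0), D=(8.00,0)
B = A + 4.00·(cos167°, sin167°) = (-3.8975, 0.8998)
|BD| = 11.9315
circle(B,8.00) ∩ circle(D,8.00): a=5.9657, h=5.3301
  candidates: C₊=(2.4532,5.7648) cross=63.596; C₋=(1.6493,-4.8650) cross=-63.596
  mode + wants cross > 0 → take C=(2.4532,5.7648) (cross=63.596)
ex = (C−B)/|BC| = (0.7938,0.6081); ey = (-0.6081,0.7938)
P = B + -2.74·ex + -1.69·ey = (-5.0449,-2.1081)

-5.04 -2.11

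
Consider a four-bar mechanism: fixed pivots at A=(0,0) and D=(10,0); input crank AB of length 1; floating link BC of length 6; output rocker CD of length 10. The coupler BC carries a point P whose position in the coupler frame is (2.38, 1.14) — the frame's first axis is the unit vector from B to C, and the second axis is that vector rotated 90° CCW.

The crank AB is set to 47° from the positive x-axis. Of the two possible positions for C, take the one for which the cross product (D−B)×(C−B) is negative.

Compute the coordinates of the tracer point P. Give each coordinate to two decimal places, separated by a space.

A=(0,0), D=(10.00,0)
B = A + 1.00·(cos47°, sin47°) = (0.6820, 0.7314)
|BD| = 9.3467
circle(B,6.00) ∩ circle(D,10.00): a=1.2496, h=5.8684
  candidates: C₊=(2.3870,6.4840) cross=54.850; C₋=(1.4686,-5.2169) cross=-54.850
  mode - wants cross < 0 → take C=(1.4686,-5.2169) (cross=-54.850)
ex = (C−B)/|BC| = (0.1311,-0.9914); ey = (0.9914,0.1311)
P = B + 2.38·ex + 1.14·ey = (2.1242,-1.4786)

2.12 -1.48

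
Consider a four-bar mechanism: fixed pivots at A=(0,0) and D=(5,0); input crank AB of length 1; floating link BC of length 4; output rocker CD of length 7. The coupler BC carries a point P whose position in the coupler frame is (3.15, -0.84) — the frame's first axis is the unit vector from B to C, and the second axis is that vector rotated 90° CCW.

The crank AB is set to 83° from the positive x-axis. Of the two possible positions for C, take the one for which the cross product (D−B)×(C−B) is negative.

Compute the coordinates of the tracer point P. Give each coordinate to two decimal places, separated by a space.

-1.90 -1.56

A=(0,0), D=(5.00,0)
B = A + 1.00·(cos83°, sin83°) = (0.1219, 0.9925)
|BD| = 4.9781
circle(B,4.00) ∩ circle(D,7.00): a=-0.8255, h=3.9139
  candidates: C₊=(0.0933,4.9924) cross=19.484; C₋=(-1.4674,-2.6782) cross=-19.484
  mode - wants cross < 0 → take C=(-1.4674,-2.6782) (cross=-19.484)
ex = (C−B)/|BC| = (-0.3973,-0.9177); ey = (0.9177,-0.3973)
P = B + 3.15·ex + -0.84·ey = (-1.9005,-1.5644)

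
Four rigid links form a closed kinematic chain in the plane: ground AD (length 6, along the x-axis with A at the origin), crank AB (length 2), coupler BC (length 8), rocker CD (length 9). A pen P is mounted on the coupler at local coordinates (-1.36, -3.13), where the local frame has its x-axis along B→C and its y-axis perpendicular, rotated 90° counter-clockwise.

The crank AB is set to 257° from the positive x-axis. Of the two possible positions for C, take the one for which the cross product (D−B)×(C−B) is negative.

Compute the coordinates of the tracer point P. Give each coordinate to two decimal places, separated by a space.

-3.82 -2.46

A=(0,0), D=(6.00,0)
B = A + 2.00·(cos257°, sin257°) = (-0.4499, -1.9487)
|BD| = 6.7379
circle(B,8.00) ∩ circle(D,9.00): a=2.1074, h=7.7174
  candidates: C₊=(-0.6646,6.0484) cross=51.999; C₋=(3.7995,-8.7268) cross=-51.999
  mode - wants cross < 0 → take C=(3.7995,-8.7268) (cross=-51.999)
ex = (C−B)/|BC| = (0.5312,-0.8473); ey = (0.8473,0.5312)
P = B + -1.36·ex + -3.13·ey = (-3.8242,-2.4590)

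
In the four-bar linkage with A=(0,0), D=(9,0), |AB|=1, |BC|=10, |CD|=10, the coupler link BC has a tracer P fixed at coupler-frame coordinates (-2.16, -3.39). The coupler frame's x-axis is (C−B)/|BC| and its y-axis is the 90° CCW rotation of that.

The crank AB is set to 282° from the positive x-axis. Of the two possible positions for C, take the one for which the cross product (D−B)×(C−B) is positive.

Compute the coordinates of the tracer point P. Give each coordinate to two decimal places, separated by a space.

A=(0,0), D=(9.00,0)
B = A + 1.00·(cos282°, sin282°) = (0.2079, -0.9781)
|BD| = 8.8463
circle(B,10.00) ∩ circle(D,10.00): a=4.4232, h=8.9686
  candidates: C₊=(3.6123,8.4245) cross=79.339; C₋=(5.5956,-9.4027) cross=-79.339
  mode + wants cross > 0 → take C=(3.6123,8.4245) (cross=79.339)
ex = (C−B)/|BC| = (0.3404,0.9403); ey = (-0.9403,0.3404)
P = B + -2.16·ex + -3.39·ey = (2.6601,-4.1632)

2.66 -4.16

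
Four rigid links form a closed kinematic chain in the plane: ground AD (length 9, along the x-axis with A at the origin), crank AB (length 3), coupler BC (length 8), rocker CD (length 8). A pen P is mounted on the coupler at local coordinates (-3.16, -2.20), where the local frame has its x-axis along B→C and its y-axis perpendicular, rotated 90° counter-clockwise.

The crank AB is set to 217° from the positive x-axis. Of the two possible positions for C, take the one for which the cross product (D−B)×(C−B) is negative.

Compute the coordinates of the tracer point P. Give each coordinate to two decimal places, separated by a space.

-6.25 -1.81

A=(0,0), D=(9.00,0)
B = A + 3.00·(cos217°, sin217°) = (-2.3959, -1.8054)
|BD| = 11.5380
circle(B,8.00) ∩ circle(D,8.00): a=5.7690, h=5.5424
  candidates: C₊=(2.4348,4.5714) cross=63.949; C₋=(4.1693,-6.3769) cross=-63.949
  mode - wants cross < 0 → take C=(4.1693,-6.3769) (cross=-63.949)
ex = (C−B)/|BC| = (0.8207,-0.5714); ey = (0.5714,0.8207)
P = B + -3.16·ex + -2.20·ey = (-6.2463,-1.8052)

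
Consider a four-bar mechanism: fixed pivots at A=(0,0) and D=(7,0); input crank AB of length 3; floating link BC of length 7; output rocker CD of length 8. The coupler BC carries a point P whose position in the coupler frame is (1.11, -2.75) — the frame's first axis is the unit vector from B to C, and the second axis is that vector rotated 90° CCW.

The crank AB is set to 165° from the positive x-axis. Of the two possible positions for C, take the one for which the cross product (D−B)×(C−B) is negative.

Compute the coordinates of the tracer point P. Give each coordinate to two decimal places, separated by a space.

-4.62 -1.64

A=(0,0), D=(7.00,0)
B = A + 3.00·(cos165°, sin165°) = (-2.8978, 0.7765)
|BD| = 9.9282
circle(B,7.00) ∩ circle(D,8.00): a=4.2087, h=5.5935
  candidates: C₊=(1.7355,6.0237) cross=55.533; C₋=(0.8605,-5.1290) cross=-55.533
  mode - wants cross < 0 → take C=(0.8605,-5.1290) (cross=-55.533)
ex = (C−B)/|BC| = (0.5369,-0.8436); ey = (0.8436,0.5369)
P = B + 1.11·ex + -2.75·ey = (-4.6218,-1.6365)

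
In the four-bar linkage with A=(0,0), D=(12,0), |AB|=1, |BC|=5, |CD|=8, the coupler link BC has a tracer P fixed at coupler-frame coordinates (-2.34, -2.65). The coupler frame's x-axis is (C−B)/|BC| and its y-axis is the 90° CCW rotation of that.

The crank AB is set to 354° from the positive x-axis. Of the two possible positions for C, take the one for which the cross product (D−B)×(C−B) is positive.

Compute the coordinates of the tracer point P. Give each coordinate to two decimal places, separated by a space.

A=(0,0), D=(12.00,0)
B = A + 1.00·(cos354°, sin354°) = (0.9945, -0.1045)
|BD| = 11.0060
circle(B,5.00) ∩ circle(D,8.00): a=3.7312, h=3.3284
  candidates: C₊=(4.6940,3.2591) cross=36.632; C₋=(4.7572,-3.3973) cross=-36.632
  mode + wants cross > 0 → take C=(4.6940,3.2591) (cross=36.632)
ex = (C−B)/|BC| = (0.7399,0.6727); ey = (-0.6727,0.7399)
P = B + -2.34·ex + -2.65·ey = (1.0459,-3.6394)

1.05 -3.64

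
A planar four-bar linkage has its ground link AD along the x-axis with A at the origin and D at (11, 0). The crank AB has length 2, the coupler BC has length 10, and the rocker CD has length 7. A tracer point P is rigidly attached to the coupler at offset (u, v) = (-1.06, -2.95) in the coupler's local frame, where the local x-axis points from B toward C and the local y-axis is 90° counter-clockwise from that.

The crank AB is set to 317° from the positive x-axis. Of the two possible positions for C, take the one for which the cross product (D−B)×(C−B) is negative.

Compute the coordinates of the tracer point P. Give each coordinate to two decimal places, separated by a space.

A=(0,0), D=(11.00,0)
B = A + 2.00·(cos317°, sin317°) = (1.4627, -1.3640)
|BD| = 9.6343
circle(B,10.00) ∩ circle(D,7.00): a=7.4640, h=6.6550
  candidates: C₊=(7.9093,6.2807) cross=64.117; C₋=(9.7937,-6.8953) cross=-64.117
  mode - wants cross < 0 → take C=(9.7937,-6.8953) (cross=-64.117)
ex = (C−B)/|BC| = (0.8331,-0.5531); ey = (0.5531,0.8331)
P = B + -1.06·ex + -2.95·ey = (-1.0521,-3.2353)

-1.05 -3.24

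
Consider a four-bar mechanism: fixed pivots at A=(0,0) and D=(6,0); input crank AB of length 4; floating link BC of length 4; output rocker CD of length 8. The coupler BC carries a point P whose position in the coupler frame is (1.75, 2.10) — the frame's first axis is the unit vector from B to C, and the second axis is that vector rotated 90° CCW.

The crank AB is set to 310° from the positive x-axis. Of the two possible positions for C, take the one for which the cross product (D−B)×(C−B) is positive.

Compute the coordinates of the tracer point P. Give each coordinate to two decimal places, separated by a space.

A=(0,0), D=(6.00,0)
B = A + 4.00·(cos310°, sin310°) = (2.5712, -3.0642)
|BD| = 4.5985
circle(B,4.00) ∩ circle(D,8.00): a=-2.9198, h=2.7340
  candidates: C₊=(-1.4278,-2.9712) cross=12.572; C₋=(2.2157,-7.0484) cross=-12.572
  mode + wants cross > 0 → take C=(-1.4278,-2.9712) (cross=12.572)
ex = (C−B)/|BC| = (-0.9997,0.0232); ey = (-0.0232,-0.9997)
P = B + 1.75·ex + 2.10·ey = (0.7728,-5.1229)

0.77 -5.12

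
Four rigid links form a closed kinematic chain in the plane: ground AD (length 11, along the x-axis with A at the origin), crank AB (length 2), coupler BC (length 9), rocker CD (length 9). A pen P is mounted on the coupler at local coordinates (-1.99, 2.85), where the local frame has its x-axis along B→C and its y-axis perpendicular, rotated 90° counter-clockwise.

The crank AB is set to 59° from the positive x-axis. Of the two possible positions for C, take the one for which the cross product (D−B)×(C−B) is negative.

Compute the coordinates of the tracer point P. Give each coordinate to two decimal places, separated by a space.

A=(0,0), D=(11.00,0)
B = A + 2.00·(cos59°, sin59°) = (1.0301, 1.7143)
|BD| = 10.1162
circle(B,9.00) ∩ circle(D,9.00): a=5.0581, h=7.4442
  candidates: C₊=(7.2766,8.1937) cross=75.307; C₋=(4.7535,-6.4793) cross=-75.307
  mode - wants cross < 0 → take C=(4.7535,-6.4793) (cross=-75.307)
ex = (C−B)/|BC| = (0.4137,-0.9104); ey = (0.9104,0.4137)
P = B + -1.99·ex + 2.85·ey = (2.8014,4.7051)

2.80 4.71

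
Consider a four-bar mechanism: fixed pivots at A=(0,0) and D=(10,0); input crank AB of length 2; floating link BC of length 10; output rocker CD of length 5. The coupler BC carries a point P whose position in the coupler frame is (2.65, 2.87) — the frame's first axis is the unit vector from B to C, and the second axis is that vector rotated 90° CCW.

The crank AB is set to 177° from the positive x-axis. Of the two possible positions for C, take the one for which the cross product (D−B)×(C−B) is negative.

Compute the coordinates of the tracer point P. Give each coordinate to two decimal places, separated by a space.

A=(0,0), D=(10.00,0)
B = A + 2.00·(cos177°, sin177°) = (-1.9973, 0.1047)
|BD| = 11.9977
circle(B,10.00) ∩ circle(D,5.00): a=9.1245, h=4.0920
  candidates: C₊=(7.1625,4.1169) cross=49.095; C₋=(7.0911,-4.0668) cross=-49.095
  mode - wants cross < 0 → take C=(7.0911,-4.0668) (cross=-49.095)
ex = (C−B)/|BC| = (0.9088,-0.4171); ey = (0.4171,0.9088)
P = B + 2.65·ex + 2.87·ey = (1.6084,1.6076)

1.61 1.61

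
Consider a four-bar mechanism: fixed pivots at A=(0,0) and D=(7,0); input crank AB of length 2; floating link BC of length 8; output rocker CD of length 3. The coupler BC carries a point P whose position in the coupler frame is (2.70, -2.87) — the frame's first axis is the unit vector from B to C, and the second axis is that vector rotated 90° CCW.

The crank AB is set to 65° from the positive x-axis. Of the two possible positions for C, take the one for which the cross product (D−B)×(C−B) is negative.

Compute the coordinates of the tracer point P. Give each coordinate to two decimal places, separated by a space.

1.28 -2.10

A=(0,0), D=(7.00,0)
B = A + 2.00·(cos65°, sin65°) = (0.8452, 1.8126)
|BD| = 6.4161
circle(B,8.00) ∩ circle(D,3.00): a=7.4941, h=2.7996
  candidates: C₊=(8.8250,2.3810) cross=17.963; C₋=(7.2432,-2.9901) cross=-17.963
  mode - wants cross < 0 → take C=(7.2432,-2.9901) (cross=-17.963)
ex = (C−B)/|BC| = (0.7997,-0.6003); ey = (0.6003,0.7997)
P = B + 2.70·ex + -2.87·ey = (1.2816,-2.1036)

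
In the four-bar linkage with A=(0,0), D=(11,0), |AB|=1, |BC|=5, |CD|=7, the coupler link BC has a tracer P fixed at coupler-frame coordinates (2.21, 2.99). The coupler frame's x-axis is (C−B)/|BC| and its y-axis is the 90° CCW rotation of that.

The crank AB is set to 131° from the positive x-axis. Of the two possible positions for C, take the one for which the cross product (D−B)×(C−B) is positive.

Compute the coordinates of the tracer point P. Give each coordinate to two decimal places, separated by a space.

A=(0,0), D=(11.00,0)
B = A + 1.00·(cos131°, sin131°) = (-0.6561, 0.7547)
|BD| = 11.6805
circle(B,5.00) ∩ circle(D,7.00): a=4.8129, h=1.3551
  candidates: C₊=(4.2343,1.7960) cross=15.828; C₋=(4.0592,-0.9085) cross=-15.828
  mode + wants cross > 0 → take C=(4.2343,1.7960) (cross=15.828)
ex = (C−B)/|BC| = (0.9781,0.2083); ey = (-0.2083,0.9781)
P = B + 2.21·ex + 2.99·ey = (0.8828,4.1394)

0.88 4.14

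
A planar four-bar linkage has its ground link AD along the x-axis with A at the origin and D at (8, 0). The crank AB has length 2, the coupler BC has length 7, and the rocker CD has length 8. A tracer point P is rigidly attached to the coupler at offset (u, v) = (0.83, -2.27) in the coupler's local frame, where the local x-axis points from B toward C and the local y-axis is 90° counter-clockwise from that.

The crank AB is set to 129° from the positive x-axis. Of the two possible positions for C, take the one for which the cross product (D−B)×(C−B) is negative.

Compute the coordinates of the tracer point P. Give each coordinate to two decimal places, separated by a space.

-2.99 -0.14

A=(0,0), D=(8.00,0)
B = A + 2.00·(cos129°, sin129°) = (-1.2586, 1.5543)
|BD| = 9.3882
circle(B,7.00) ∩ circle(D,8.00): a=3.8952, h=5.8161
  candidates: C₊=(3.5457,6.6453) cross=54.603; C₋=(1.6199,-4.8265) cross=-54.603
  mode - wants cross < 0 → take C=(1.6199,-4.8265) (cross=-54.603)
ex = (C−B)/|BC| = (0.4112,-0.9115); ey = (0.9115,0.4112)
P = B + 0.83·ex + -2.27·ey = (-2.9865,-0.1358)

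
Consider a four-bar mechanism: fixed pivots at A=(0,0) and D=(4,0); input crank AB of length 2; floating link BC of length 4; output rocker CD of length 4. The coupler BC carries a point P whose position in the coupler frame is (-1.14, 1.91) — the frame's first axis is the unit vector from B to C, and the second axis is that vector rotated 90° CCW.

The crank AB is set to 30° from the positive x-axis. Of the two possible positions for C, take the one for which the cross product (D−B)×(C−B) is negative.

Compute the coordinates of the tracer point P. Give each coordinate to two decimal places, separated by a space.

3.75 1.94

A=(0,0), D=(4.00,0)
B = A + 2.00·(cos30°, sin30°) = (1.7321, 1.0000)
|BD| = 2.4786
circle(B,4.00) ∩ circle(D,4.00): a=1.2393, h=3.8032
  candidates: C₊=(4.4004,3.9799) cross=9.427; C₋=(1.3316,-2.9799) cross=-9.427
  mode - wants cross < 0 → take C=(1.3316,-2.9799) (cross=-9.427)
ex = (C−B)/|BC| = (-0.1001,-0.9950); ey = (0.9950,-0.1001)
P = B + -1.14·ex + 1.91·ey = (3.7466,1.9431)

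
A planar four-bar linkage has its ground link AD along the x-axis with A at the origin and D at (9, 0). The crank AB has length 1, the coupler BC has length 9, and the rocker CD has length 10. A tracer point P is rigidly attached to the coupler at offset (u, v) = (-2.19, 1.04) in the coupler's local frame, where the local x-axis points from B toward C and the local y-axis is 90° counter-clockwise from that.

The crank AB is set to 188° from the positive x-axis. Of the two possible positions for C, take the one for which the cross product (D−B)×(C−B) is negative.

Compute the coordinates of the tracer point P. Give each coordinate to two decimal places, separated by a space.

A=(0,0), D=(9.00,0)
B = A + 1.00·(cos188°, sin188°) = (-0.9903, -0.1392)
|BD| = 9.9912
circle(B,9.00) ∩ circle(D,10.00): a=4.0448, h=8.0399
  candidates: C₊=(2.9421,7.9563) cross=80.328; C₋=(3.1661,-8.1219) cross=-80.328
  mode - wants cross < 0 → take C=(3.1661,-8.1219) (cross=-80.328)
ex = (C−B)/|BC| = (0.4618,-0.8870); ey = (0.8870,0.4618)
P = B + -2.19·ex + 1.04·ey = (-1.0792,2.2836)

-1.08 2.28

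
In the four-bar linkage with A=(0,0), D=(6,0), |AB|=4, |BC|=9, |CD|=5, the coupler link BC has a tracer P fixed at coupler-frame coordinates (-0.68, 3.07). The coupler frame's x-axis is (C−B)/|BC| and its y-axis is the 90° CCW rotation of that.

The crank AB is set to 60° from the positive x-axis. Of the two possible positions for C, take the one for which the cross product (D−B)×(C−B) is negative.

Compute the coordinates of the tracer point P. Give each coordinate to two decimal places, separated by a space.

4.62 5.20

A=(0,0), D=(6.00,0)
B = A + 4.00·(cos60°, sin60°) = (2.0000, 3.4641)
|BD| = 5.2915
circle(B,9.00) ∩ circle(D,5.00): a=7.9373, h=4.2426
  candidates: C₊=(10.7775,1.4751) cross=22.450; C₋=(5.2225,-4.9392) cross=-22.450
  mode - wants cross < 0 → take C=(5.2225,-4.9392) (cross=-22.450)
ex = (C−B)/|BC| = (0.3581,-0.9337); ey = (0.9337,0.3581)
P = B + -0.68·ex + 3.07·ey = (4.6230,5.1983)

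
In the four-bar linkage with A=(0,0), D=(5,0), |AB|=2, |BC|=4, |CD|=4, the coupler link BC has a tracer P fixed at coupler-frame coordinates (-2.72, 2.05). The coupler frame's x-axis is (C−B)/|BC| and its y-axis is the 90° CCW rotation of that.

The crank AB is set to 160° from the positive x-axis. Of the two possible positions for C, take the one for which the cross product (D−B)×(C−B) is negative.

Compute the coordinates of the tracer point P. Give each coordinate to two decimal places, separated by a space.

A=(0,0), D=(5.00,0)
B = A + 2.00·(cos160°, sin160°) = (-1.8794, 0.6840)
|BD| = 6.9133
circle(B,4.00) ∩ circle(D,4.00): a=3.4567, h=2.0128
  candidates: C₊=(1.7595,2.3450) cross=13.915; C₋=(1.3611,-1.6609) cross=-13.915
  mode - wants cross < 0 → take C=(1.3611,-1.6609) (cross=-13.915)
ex = (C−B)/|BC| = (0.8101,-0.5862); ey = (0.5862,0.8101)
P = B + -2.72·ex + 2.05·ey = (-2.8811,3.9394)

-2.88 3.94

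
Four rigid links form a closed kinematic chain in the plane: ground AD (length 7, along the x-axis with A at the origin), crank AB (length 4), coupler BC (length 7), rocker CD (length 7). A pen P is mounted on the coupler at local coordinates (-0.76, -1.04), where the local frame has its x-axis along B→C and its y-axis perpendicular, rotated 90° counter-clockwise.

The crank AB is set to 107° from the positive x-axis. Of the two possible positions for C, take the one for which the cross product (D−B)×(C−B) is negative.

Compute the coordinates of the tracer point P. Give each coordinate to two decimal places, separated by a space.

-2.37 4.29

A=(0,0), D=(7.00,0)
B = A + 4.00·(cos107°, sin107°) = (-1.1695, 3.8252)
|BD| = 9.0207
circle(B,7.00) ∩ circle(D,7.00): a=4.5103, h=5.3532
  candidates: C₊=(5.1853,6.7607) cross=48.290; C₋=(0.6452,-2.9355) cross=-48.290
  mode - wants cross < 0 → take C=(0.6452,-2.9355) (cross=-48.290)
ex = (C−B)/|BC| = (0.2592,-0.9658); ey = (0.9658,0.2592)
P = B + -0.76·ex + -1.04·ey = (-2.3710,4.2896)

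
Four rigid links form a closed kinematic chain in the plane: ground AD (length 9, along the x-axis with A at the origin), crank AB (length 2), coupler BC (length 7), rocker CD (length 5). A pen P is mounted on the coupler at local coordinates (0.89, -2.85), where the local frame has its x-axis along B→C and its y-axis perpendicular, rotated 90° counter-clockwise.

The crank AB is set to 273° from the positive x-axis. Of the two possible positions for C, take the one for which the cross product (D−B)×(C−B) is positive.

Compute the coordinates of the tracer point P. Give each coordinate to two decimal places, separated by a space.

2.76 -3.36

A=(0,0), D=(9.00,0)
B = A + 2.00·(cos273°, sin273°) = (0.1047, -1.9973)
|BD| = 9.1168
circle(B,7.00) ∩ circle(D,5.00): a=5.8746, h=3.8064
  candidates: C₊=(5.0027,3.0036) cross=34.702; C₋=(6.6705,-4.4242) cross=-34.702
  mode + wants cross > 0 → take C=(5.0027,3.0036) (cross=34.702)
ex = (C−B)/|BC| = (0.6997,0.7144); ey = (-0.7144,0.6997)
P = B + 0.89·ex + -2.85·ey = (2.7635,-3.3556)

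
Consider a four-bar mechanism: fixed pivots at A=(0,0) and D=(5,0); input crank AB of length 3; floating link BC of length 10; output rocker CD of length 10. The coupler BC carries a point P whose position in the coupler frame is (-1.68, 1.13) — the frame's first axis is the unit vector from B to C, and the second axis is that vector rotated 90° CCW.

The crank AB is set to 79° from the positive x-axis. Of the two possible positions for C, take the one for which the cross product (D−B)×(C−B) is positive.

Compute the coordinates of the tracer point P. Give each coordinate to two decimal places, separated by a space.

-1.44 2.70

A=(0,0), D=(5.00,0)
B = A + 3.00·(cos79°, sin79°) = (0.5724, 2.9449)
|BD| = 5.3175
circle(B,10.00) ∩ circle(D,10.00): a=2.6587, h=9.6401
  candidates: C₊=(8.1250,9.4992) cross=51.261; C₋=(-2.5526,-6.5543) cross=-51.261
  mode + wants cross > 0 → take C=(8.1250,9.4992) (cross=51.261)
ex = (C−B)/|BC| = (0.7553,0.6554); ey = (-0.6554,0.7553)
P = B + -1.68·ex + 1.13·ey = (-1.4370,2.6972)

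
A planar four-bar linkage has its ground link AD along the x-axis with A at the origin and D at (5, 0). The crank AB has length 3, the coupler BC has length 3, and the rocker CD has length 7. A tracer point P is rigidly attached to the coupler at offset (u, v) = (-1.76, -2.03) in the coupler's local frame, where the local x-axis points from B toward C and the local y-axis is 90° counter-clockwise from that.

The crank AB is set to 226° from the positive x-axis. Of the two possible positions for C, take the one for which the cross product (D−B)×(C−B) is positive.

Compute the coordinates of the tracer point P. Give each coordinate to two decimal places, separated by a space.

A=(0,0), D=(5.00,0)
B = A + 3.00·(cos226°, sin226°) = (-2.0840, -2.1580)
|BD| = 7.4054
circle(B,3.00) ∩ circle(D,7.00): a=1.0020, h=2.8277
  candidates: C₊=(-1.9495,0.8390) cross=20.940; C₋=(-0.3015,-4.5710) cross=-20.940
  mode + wants cross > 0 → take C=(-1.9495,0.8390) (cross=20.940)
ex = (C−B)/|BC| = (0.0448,0.9990); ey = (-0.9990,0.0448)
P = B + -1.76·ex + -2.03·ey = (-0.1349,-4.0072)

-0.13 -4.01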